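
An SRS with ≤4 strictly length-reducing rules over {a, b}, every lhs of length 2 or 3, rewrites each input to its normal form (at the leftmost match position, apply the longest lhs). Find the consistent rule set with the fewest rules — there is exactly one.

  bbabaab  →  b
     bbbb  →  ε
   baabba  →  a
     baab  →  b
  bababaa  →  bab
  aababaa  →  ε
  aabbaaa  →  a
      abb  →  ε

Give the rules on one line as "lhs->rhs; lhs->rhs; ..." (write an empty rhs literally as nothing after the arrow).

aa->b; abb->; bb->

  | bbabaab => abaab => abbb => b
  | bbbb => bb => ε
  | baabba => bbbba => bba => a
  | baab => bbb => b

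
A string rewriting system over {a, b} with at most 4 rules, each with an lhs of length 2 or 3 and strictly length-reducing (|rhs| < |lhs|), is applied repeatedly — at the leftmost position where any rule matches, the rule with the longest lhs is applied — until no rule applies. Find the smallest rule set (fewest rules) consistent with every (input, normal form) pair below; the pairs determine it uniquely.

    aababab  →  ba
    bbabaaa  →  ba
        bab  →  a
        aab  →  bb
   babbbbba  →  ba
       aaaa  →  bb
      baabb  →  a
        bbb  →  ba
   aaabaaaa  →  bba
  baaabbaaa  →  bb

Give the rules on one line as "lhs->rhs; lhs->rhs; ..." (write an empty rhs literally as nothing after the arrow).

  | aababab => bbabab => baab => bbb => ba
  | bbabaaa => baaaa => bbaa => bbb => ba
  | bab => a
  | aab => bb

aa->b; bab->a; bbb->ba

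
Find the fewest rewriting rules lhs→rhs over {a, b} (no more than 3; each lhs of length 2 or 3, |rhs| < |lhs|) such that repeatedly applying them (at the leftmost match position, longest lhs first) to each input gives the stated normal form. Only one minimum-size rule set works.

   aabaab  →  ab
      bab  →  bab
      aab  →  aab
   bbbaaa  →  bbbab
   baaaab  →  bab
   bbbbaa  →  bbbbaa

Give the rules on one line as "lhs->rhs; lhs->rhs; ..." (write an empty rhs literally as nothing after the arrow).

  | aabaab => aaab => abb => ab
  | bab
  | aab
  | bbbaaa => bbbab

aaa->ab; aba->a; abb->ab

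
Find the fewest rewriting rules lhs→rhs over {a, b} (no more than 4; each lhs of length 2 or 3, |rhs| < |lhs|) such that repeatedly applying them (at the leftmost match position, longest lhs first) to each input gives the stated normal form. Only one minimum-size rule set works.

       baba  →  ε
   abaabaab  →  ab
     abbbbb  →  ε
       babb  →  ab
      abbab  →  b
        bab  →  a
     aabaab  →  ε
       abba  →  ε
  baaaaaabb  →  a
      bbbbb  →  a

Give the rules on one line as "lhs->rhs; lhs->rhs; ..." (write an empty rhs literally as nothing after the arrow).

aa->; bab->a; bb->; bbb->a

  | baba => aa => ε
  | abaabaab => abbaab => aaab => ab
  | abbbbb => aabb => bb => ε
  | babb => ab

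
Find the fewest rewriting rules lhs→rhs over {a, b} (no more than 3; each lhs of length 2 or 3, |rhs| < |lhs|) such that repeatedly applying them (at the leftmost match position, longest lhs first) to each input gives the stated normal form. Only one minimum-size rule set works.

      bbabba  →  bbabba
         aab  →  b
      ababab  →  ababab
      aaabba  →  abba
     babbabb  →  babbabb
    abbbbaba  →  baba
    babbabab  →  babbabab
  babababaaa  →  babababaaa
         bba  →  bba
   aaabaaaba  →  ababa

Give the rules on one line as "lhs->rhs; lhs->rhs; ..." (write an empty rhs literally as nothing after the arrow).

  | bbabba
  | aab => b
  | ababab
  | aaabba => abba

aab->b; bbb->a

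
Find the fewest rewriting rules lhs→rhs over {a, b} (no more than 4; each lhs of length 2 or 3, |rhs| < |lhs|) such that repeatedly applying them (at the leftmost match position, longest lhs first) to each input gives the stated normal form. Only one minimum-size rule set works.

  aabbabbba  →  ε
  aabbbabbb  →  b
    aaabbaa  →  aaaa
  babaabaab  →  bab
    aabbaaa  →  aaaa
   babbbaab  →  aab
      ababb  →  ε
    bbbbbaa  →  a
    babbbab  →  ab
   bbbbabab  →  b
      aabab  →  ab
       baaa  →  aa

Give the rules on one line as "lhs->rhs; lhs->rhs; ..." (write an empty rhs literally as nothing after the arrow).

  | aabbabbba => aabbba => aba => ε
  | aabbbabbb => ababbb => bbb => b
  | aaabbaa => aaaa
  | babaabaab => babaab => bab

aba->; abb->; baa->a; bb->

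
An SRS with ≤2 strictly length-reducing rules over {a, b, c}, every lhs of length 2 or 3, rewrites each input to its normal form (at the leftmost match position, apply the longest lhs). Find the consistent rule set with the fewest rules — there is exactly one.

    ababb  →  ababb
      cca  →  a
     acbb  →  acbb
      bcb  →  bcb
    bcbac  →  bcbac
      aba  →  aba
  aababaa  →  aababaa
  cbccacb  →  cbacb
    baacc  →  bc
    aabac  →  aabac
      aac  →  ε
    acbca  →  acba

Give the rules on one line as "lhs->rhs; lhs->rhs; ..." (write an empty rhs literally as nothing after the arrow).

  | ababb
  | cca => ca => a
  | acbb
  | bcb

aac->; ca->a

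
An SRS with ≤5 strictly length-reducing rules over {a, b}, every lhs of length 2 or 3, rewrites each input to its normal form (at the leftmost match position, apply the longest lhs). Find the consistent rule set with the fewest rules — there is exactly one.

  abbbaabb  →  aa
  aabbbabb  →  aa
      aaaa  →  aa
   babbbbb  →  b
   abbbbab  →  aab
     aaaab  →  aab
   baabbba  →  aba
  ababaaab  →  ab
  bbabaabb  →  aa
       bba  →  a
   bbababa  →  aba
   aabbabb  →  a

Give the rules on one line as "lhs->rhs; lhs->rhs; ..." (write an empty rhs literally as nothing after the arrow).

aaa->a; baa->a; bab->b; bb->

  | abbbaabb => abaabb => aabb => aa
  | aabbbabb => aababb => aabb => aa
  | aaaa => aa
  | babbbbb => bbbbb => bbb => b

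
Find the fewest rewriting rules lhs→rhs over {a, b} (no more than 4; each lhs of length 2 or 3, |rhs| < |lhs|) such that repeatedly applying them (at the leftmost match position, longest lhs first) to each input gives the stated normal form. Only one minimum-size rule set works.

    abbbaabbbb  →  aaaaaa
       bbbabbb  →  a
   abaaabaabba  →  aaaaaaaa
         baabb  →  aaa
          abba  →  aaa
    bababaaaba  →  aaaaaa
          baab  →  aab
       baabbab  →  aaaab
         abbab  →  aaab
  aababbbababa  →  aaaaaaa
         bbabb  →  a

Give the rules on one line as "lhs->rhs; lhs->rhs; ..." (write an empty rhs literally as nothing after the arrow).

abb->aa; ba->a; bab->a

  | abbbaabbbb => aabaabbbb => aaaabbbb => aaaaabb => aaaaaa
  | bbbabbb => bbabb => bab => a
  | abaaabaabba => aaaabaabba => aaaaaabba => aaaaaaaa
  | baabb => aabb => aaa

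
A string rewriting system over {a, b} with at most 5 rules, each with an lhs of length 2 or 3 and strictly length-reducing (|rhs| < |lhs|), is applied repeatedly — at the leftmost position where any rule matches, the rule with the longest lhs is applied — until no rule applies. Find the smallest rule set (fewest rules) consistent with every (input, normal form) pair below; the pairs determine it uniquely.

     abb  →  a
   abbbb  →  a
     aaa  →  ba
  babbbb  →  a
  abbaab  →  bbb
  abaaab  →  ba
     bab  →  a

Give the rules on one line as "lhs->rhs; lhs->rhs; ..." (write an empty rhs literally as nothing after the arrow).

  | abb => ab => a
  | abbbb => abbb => abb => ab => a
  | aaa => ba
  | babbbb => abbb => abb => ab => a

aa->b; ab->a; aba->ba; bab->a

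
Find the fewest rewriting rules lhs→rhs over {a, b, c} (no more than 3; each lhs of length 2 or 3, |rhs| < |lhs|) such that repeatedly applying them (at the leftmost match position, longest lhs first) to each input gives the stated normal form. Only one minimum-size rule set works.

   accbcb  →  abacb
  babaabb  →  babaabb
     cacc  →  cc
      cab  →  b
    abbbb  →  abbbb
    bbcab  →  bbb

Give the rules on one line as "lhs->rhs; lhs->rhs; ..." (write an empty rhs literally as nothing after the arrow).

ca->; ccb->ba

  | accbcb => abacb
  | babaabb
  | cacc => cc
  | cab => b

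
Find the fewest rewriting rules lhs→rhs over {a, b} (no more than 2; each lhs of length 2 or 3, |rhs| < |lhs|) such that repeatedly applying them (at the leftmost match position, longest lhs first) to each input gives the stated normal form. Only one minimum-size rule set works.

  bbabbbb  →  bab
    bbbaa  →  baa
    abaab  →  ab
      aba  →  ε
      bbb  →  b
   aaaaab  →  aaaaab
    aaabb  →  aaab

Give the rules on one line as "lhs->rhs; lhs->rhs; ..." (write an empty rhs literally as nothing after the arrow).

  | bbabbbb => babbbb => babbb => babb => bab
  | bbbaa => bbaa => baa
  | abaab => ab
  | aba => ε

aba->; bb->b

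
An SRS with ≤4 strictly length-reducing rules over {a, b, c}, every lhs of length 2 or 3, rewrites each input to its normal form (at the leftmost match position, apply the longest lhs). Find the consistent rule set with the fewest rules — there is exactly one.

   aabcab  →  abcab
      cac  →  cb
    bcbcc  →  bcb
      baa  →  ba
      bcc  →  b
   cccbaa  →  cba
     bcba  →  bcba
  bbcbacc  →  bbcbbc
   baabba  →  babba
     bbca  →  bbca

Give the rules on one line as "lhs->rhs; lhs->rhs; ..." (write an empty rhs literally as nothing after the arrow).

aa->a; ac->b; cc->

  | aabcab => abcab
  | cac => cb
  | bcbcc => bcb
  | baa => ba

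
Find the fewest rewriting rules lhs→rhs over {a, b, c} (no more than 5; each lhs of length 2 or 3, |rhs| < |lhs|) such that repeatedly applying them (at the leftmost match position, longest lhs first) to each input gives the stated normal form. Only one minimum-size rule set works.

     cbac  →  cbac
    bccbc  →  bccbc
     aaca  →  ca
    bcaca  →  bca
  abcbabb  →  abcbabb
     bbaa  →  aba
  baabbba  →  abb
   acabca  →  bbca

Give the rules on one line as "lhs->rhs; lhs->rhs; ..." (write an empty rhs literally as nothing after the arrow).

  | cbac
  | bccbc
  | aaca => ca
  | bcaca => bca

aa->; aca->b; bba->ab; cac->c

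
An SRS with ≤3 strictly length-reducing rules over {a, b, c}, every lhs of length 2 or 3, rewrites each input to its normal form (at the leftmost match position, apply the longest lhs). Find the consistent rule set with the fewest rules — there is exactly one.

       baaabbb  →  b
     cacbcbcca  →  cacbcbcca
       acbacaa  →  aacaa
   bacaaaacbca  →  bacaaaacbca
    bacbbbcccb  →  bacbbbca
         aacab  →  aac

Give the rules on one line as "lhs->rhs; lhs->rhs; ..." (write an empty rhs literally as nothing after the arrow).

ab->; cba->a; ccb->a

  | baaabbb => baabb => bab => b
  | cacbcbcca
  | acbacaa => aacaa
  | bacaaaacbca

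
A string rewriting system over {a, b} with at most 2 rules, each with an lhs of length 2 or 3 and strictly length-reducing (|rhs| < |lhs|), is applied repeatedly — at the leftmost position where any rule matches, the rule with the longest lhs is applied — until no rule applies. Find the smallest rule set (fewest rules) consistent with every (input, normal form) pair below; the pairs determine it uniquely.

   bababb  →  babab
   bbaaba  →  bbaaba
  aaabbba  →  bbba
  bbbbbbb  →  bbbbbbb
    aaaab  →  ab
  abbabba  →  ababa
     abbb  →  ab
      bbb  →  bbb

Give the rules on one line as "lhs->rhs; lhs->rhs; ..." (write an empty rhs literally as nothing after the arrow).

  | bababb => babab
  | bbaaba
  | aaabbba => bbba
  | bbbbbbb

aaa->; abb->ab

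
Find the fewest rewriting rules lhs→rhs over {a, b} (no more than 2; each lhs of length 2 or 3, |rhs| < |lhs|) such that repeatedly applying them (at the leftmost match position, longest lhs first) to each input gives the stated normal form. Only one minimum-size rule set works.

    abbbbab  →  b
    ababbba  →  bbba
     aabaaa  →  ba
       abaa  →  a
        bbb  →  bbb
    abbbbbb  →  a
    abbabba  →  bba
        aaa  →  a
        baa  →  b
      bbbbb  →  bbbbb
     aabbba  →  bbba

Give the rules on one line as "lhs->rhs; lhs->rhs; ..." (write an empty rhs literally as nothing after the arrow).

aa->; ab->a

  | abbbbab => abbbab => abbab => abab => aab => b
  | ababbba => aabbba => bbba
  | aabaaa => baaa => ba
  | abaa => aaa => a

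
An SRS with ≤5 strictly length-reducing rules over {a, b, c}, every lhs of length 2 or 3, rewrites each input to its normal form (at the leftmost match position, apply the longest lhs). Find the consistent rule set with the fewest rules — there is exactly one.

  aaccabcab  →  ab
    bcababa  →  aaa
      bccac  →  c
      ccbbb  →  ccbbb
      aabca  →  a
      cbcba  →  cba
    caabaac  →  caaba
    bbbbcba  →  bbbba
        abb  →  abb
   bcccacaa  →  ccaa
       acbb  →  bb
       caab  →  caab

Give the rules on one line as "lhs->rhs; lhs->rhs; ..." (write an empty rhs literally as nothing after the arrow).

  | aaccabcab => acabcab => abcab => bcab => ab
  | bcababa => ababa => aaa
  | bccac => cac => c
  | ccbbb

abc->bc; ac->; bab->a; bc->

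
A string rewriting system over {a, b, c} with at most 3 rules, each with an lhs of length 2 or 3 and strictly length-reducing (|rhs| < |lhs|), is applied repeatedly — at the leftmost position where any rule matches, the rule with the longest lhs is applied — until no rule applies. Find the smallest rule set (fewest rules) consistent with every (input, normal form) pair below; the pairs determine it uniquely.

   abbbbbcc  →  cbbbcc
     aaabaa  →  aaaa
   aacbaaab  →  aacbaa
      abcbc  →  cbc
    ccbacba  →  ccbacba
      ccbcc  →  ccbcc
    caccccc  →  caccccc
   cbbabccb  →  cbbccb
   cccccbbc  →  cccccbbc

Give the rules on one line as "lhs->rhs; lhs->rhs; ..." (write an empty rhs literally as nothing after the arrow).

ab->; abb->c

  | abbbbbcc => cbbbcc
  | aaabaa => aaaa
  | aacbaaab => aacbaa
  | abcbc => cbc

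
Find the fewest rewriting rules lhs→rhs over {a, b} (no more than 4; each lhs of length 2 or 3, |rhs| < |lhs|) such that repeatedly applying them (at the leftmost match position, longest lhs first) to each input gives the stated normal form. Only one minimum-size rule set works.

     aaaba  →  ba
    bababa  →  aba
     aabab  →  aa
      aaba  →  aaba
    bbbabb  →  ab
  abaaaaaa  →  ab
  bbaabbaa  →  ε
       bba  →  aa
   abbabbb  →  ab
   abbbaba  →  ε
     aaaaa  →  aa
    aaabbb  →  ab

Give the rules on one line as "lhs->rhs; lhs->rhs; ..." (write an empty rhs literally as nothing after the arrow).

aaa->; bab->; bb->a

  | aaaba => ba
  | bababa => aba
  | aabab => aa
  | aaba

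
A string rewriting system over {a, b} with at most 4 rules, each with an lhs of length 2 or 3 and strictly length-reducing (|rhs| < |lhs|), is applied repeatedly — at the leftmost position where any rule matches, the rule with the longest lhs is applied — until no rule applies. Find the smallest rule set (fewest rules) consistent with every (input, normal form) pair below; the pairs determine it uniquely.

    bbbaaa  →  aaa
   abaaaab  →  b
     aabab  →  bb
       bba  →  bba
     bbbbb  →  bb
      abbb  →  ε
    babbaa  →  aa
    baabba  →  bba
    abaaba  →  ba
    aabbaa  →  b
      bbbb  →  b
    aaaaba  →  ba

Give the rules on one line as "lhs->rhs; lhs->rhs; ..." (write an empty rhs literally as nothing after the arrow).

ab->b; baa->; bbb->

  | bbbaaa => aaa
  | abaaaab => baaaab => aab => ab => b
  | aabab => abab => bab => bb
  | bba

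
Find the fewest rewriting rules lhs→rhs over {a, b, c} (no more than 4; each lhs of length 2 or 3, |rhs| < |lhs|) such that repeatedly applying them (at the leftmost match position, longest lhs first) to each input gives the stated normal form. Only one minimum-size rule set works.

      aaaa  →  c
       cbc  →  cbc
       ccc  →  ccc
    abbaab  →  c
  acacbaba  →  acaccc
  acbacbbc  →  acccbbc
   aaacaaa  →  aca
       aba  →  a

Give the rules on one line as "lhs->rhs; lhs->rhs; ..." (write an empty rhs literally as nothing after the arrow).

aa->c; aaa->a; ab->; ba->c

  | aaaa => aa => c
  | cbc
  | ccc
  | abbaab => baab => cab => c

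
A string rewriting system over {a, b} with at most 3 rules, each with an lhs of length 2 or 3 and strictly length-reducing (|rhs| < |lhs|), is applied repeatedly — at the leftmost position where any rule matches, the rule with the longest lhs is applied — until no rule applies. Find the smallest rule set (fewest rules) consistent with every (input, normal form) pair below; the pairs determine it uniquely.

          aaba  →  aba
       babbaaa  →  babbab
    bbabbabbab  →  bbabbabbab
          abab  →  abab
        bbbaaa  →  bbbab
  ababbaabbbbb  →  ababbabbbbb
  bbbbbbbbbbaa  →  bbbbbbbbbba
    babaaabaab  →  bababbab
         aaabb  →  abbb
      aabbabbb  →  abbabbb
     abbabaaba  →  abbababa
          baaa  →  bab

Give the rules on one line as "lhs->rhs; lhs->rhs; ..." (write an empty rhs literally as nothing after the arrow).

  | aaba => aba
  | babbaaa => babbab
  | bbabbabbab
  | abab

aa->a; aaa->ab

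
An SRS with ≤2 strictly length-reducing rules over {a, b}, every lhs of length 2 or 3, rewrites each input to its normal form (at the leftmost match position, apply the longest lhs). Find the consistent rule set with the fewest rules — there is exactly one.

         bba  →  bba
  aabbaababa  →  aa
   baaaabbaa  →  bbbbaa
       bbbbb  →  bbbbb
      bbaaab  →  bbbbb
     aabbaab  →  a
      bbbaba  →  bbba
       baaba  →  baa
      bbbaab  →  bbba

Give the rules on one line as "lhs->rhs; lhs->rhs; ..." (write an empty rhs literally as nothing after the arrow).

aaa->bb; ab->

  | bba
  | aabbaababa => abaababa => aababa => aaba => aa
  | baaaabbaa => bbbabbaa => bbbbaa
  | bbbbb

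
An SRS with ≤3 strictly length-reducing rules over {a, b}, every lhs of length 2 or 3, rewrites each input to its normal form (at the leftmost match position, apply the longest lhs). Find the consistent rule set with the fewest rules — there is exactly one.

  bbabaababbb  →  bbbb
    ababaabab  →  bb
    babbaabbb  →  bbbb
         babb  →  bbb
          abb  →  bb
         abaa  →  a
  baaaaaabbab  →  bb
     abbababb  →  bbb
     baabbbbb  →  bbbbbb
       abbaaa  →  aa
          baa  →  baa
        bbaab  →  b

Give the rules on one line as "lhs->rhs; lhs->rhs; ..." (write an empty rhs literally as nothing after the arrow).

  | bbabaababbb => baababbb => babbb => bbbb
  | ababaabab => baabab => bab => bb
  | babbaabbb => bbbaabbb => babbb => bbbb
  | babb => bbb

ab->b; aba->; bba->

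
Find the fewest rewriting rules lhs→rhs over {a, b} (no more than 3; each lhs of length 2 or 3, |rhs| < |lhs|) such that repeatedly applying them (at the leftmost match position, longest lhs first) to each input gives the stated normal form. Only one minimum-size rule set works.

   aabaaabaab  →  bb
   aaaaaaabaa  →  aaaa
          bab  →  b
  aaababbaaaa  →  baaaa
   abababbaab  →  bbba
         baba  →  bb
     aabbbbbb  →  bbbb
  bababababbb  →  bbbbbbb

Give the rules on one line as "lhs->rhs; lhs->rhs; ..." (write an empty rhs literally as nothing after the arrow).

  | aabaaabaab => abaabaab => babaab => bbab => bb
  | aaaaaaabaa => aaaaaaba => aaaaab => aaaa
  | bab => b
  | aaababbaaaa => aabbbaaaa => abbaaaa => baaaa

ab->; aba->b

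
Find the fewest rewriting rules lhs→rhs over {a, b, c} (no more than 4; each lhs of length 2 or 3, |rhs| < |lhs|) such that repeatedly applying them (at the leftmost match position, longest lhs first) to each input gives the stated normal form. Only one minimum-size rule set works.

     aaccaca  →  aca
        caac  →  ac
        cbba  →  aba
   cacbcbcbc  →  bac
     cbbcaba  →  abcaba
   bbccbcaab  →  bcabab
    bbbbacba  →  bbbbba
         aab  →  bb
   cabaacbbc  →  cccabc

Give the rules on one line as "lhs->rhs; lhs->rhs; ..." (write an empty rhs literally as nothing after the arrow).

aa->b; abb->cc; bcc->ca; cb->a

  | aaccaca => bccaca => caaca => cbca => aca
  | caac => cbc => ac
  | cbba => aba
  | cacbcbcbc => caacbcbc => cbcbcbc => acbcbc => aacbc => bcbc => bac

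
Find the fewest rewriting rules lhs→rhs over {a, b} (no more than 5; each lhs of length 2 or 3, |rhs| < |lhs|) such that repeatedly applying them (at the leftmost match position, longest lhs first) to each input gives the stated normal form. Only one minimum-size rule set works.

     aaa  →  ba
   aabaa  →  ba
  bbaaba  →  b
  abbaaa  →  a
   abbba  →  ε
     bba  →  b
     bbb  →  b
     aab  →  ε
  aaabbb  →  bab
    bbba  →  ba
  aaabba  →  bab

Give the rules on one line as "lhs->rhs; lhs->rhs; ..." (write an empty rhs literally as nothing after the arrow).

  | aaa => ba
  | aabaa => bbaa => ba
  | bbaaba => baba => b
  | abbaaa => abaa => a

aa->b; aba->; bb->; bba->b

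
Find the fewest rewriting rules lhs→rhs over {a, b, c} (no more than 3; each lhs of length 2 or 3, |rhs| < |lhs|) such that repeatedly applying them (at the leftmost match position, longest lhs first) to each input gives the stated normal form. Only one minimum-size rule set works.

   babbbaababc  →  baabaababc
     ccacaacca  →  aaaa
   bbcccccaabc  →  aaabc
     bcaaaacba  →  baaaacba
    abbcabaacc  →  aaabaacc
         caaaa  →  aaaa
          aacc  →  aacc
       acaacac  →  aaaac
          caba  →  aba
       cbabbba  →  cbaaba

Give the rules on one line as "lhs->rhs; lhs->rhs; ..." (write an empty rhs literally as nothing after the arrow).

bb->a; ca->a

  | babbbaababc => baabaababc
  | ccacaacca => cacaacca => acaacca => aaacca => aaaca => aaaa
  | bbcccccaabc => acccccaabc => accccaabc => acccaabc => accaabc => acaabc => aaabc
  | bcaaaacba => baaaacba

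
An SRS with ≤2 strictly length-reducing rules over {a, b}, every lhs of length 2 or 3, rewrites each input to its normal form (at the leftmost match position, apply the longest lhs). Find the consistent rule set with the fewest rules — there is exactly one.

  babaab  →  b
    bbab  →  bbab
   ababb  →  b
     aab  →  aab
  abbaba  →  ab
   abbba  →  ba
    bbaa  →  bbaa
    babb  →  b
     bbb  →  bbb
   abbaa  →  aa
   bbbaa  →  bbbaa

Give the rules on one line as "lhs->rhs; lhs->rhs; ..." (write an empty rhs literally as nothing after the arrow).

aba->ab; abb->

  | babaab => babab => babb => b
  | bbab
  | ababb => abbb => b
  | aab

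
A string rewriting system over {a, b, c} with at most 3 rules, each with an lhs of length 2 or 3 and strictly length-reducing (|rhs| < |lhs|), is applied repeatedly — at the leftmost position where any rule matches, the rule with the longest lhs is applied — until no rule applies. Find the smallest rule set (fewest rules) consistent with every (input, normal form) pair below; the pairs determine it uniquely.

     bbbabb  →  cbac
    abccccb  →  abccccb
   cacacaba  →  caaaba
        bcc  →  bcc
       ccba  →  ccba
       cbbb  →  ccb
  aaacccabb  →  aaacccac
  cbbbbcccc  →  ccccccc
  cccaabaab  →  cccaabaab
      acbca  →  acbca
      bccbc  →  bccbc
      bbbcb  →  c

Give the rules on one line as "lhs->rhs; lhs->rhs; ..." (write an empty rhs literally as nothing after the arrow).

aca->aa; bb->c; bcb->

  | bbbabb => cbabb => cbac
  | abccccb
  | cacacaba => caacaba => caaaba
  | bcc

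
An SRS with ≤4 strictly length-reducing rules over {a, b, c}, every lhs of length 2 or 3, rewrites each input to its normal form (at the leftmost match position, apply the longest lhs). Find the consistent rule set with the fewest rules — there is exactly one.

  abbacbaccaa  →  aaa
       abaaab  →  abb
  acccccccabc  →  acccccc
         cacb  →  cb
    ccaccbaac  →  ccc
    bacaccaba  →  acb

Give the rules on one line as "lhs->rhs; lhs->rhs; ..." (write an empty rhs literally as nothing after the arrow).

  | abbacbaccaa => abbcbaccaa => abbaccaa => abbccaa => abcaa => aaa
  | abaaab => abaab => abab => abb
  | acccccccabc => accccccbc => acccccc
  | cacb => cb

ba->b; bc->; ca->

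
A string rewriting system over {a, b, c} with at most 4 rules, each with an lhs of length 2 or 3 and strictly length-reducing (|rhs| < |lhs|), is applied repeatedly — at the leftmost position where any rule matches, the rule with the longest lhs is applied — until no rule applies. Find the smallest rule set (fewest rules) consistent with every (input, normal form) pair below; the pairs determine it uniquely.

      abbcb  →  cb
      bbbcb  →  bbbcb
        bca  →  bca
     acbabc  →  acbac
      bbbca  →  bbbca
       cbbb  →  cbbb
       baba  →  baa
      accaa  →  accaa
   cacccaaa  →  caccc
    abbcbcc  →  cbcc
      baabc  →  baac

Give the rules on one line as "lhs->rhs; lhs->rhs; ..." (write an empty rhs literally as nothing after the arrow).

  | abbcb => cb
  | bbbcb
  | bca
  | acbabc => acbac

aaa->; ab->a; abb->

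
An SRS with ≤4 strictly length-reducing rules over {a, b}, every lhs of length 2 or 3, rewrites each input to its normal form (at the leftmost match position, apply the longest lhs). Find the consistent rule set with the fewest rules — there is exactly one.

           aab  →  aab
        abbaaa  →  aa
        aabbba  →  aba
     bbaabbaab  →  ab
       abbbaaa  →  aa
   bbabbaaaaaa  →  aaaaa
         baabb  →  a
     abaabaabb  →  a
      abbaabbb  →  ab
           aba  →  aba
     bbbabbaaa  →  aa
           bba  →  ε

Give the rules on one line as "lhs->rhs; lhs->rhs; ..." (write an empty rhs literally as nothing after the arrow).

  | aab
  | abbaaa => bbaaa => aa
  | aabbba => abbba => bbba => aba
  | bbaabbaab => abbaab => bbaab => ab

abb->bb; baa->; bb->a; bba->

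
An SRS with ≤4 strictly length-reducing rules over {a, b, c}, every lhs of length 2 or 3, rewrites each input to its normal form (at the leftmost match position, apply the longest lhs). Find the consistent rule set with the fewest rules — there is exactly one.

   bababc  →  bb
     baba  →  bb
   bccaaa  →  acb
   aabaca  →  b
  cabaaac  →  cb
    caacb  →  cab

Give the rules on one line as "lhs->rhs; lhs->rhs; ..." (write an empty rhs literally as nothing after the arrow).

  | bababc => bbabc => bbbc => bba => bb
  | baba => bba => bb
  | bccaaa => acaaa => acba => acb
  | aabaca => bbaca => bbca => baa => ba => b

aa->b; ba->b; bc->a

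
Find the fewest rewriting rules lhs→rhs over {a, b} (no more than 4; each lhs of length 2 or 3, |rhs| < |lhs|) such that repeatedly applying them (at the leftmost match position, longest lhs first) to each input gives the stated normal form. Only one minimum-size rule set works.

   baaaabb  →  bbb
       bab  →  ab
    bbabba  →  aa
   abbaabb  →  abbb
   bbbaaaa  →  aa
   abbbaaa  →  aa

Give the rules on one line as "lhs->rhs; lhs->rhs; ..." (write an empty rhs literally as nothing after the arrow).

  | baaaabb => aaaabb => ababb => aabb => bbb
  | bab => ab
  | bbabba => babba => abba => aba => aa
  | abbaabb => abaabb => aaabb => abbb

aaa->ab; aab->bb; ba->a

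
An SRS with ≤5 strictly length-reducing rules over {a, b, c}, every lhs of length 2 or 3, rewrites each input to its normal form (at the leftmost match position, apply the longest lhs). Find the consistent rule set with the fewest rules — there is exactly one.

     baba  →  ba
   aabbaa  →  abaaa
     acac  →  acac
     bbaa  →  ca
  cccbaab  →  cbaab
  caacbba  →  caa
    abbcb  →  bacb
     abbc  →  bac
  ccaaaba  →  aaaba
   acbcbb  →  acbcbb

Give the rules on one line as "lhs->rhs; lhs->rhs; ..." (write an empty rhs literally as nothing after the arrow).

abb->ba; bab->b; bba->c; cc->

  | baba => ba
  | aabbaa => abaaa
  | acac
  | bbaa => ca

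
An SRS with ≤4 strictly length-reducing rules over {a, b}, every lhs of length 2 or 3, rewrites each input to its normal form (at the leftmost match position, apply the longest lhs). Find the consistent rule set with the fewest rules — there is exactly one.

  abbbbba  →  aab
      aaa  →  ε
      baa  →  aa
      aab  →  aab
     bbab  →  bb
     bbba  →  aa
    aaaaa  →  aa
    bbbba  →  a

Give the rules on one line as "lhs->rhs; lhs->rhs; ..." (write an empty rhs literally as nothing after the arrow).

aaa->; ba->; baa->aa; bbb->a

  | abbbbba => aabba => aab
  | aaa => ε
  | baa => aa
  | aab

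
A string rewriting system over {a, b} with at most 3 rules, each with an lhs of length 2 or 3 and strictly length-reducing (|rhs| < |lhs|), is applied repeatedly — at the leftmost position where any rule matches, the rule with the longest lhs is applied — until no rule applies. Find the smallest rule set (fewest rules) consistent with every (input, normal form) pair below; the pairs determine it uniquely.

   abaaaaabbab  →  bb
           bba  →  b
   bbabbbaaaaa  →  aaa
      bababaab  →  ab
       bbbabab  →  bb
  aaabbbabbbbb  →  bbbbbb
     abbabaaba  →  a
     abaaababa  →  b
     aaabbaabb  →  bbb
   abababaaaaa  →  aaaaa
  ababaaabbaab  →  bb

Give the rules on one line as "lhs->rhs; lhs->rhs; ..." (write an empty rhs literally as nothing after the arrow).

aab->bb; ba->; bab->ab

  | abaaaaabbab => aaaaabbab => aaabbbab => abbbbab => abbbab => abbab => abab => aab => bb
  | bba => b
  | bbabbbaaaaa => babbbaaaaa => abbbaaaaa => abbaaaa => abaaa => aaa
  | bababaab => ababaab => aabaab => bbaab => bab => ab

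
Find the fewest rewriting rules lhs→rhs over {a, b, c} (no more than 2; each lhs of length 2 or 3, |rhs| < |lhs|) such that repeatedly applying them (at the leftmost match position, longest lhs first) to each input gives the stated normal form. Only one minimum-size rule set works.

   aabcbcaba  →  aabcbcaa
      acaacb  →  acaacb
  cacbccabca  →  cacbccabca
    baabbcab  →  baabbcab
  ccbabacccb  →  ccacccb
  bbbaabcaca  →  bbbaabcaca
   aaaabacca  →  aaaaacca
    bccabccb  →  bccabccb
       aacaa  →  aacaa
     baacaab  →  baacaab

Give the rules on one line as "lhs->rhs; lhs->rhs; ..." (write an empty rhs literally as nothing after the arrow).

  | aabcbcaba => aabcbcaa
  | acaacb
  | cacbccabca
  | baabbcab

aba->aa; bab->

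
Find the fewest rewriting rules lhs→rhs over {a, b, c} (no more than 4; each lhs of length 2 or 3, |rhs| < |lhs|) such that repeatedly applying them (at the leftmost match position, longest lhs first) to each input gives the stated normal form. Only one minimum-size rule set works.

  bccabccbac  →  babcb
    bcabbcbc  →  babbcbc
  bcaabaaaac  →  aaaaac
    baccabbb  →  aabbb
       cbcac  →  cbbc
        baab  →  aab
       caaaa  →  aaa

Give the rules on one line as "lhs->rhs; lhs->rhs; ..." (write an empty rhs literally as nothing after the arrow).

  | bccabccbac => bcabccbac => babccbac => babcca => babcb
  | bcabbcbc => babbcbc
  | bcaabaaaac => bbabaaaac => bbaaaaac => baaaaac => aaaaac
  | baccabbb => acabbb => aabbb

baa->aa; bac->a; ca->b; cab->ab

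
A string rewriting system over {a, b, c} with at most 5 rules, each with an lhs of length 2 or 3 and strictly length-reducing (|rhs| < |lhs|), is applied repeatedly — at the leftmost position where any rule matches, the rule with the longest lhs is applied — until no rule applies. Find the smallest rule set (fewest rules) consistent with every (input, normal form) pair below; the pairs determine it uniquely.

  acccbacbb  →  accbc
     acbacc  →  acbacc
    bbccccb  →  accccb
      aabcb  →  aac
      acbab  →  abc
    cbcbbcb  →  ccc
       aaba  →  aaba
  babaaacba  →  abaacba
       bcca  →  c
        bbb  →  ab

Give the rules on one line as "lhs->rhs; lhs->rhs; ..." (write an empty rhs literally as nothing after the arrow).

bab->ac; bb->a; bcb->c; ca->b

  | acccbacbb => acccbaca => acccbab => acccac => accbc
  | acbacc
  | bbccccb => accccb
  | aabcb => aac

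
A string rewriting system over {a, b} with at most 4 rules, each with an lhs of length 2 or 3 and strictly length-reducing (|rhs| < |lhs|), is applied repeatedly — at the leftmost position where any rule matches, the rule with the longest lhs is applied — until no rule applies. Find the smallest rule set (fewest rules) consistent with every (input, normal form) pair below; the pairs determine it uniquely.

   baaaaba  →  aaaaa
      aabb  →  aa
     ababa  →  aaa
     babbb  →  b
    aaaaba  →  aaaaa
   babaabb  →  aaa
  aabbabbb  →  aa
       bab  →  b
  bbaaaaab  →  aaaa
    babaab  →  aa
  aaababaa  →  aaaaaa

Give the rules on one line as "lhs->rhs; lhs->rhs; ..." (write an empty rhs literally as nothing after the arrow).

ab->; aba->aa; abb->a; baa->aa

  | baaaaba => aaaaba => aaaaa
  | aabb => aa
  | ababa => aaba => aaa
  | babbb => bab => b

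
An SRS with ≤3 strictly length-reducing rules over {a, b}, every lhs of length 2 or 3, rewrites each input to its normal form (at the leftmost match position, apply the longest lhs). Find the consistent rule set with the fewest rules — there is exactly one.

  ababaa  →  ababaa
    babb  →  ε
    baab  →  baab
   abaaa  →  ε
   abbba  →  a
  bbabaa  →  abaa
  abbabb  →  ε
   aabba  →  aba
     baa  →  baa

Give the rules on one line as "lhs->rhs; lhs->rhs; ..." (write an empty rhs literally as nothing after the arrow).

  | ababaa
  | babb => bb => ε
  | baab
  | abaaa => abbb => bb => ε

aaa->bb; abb->b; bb->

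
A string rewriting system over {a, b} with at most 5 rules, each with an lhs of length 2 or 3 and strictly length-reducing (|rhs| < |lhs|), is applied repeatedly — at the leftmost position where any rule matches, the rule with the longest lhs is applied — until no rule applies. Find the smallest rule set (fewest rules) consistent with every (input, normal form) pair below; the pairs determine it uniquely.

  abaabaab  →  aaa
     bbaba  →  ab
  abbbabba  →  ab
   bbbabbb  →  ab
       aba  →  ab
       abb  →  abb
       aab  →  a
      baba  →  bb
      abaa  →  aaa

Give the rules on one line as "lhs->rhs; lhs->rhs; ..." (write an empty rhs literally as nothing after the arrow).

aab->a; ba->b; baa->aa; bbb->ab

  | abaabaab => aaabaab => aaaab => aaa
  | bbaba => bbba => aba => ab
  | abbbabba => aababba => aabba => aba => ab
  | bbbabbb => ababbb => abbbb => aabb => ab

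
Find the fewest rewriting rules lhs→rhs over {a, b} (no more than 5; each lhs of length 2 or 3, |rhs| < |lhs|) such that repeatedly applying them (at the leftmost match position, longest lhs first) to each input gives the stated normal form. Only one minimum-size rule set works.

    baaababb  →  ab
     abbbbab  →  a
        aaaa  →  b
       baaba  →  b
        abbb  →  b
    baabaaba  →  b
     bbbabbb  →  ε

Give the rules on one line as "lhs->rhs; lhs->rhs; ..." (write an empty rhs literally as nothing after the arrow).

aa->b; abb->; ba->a; bb->a

  | baaababb => aaababb => bababb => ababb => aabb => bbb => ab
  | abbbbab => bbab => aab => bb => a
  | aaaa => baa => aa => b
  | baaba => aaba => bba => aa => b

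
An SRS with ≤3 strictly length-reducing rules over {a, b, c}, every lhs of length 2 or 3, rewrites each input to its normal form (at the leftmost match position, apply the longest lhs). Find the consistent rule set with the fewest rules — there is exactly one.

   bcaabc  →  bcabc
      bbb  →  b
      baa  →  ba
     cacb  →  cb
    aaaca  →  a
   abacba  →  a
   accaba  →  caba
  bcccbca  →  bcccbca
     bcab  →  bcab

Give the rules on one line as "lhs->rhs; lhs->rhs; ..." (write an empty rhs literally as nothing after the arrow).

aa->a; ac->; bb->

  | bcaabc => bcabc
  | bbb => b
  | baa => ba
  | cacb => cb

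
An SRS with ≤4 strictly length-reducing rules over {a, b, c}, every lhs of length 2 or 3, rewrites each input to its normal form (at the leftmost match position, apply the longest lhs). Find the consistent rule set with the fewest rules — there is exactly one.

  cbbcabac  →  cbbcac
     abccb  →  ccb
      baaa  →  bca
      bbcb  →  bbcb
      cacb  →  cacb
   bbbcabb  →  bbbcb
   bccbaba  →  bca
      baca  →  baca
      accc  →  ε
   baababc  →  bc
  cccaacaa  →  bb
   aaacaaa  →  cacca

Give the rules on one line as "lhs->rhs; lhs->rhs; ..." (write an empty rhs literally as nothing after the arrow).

  | cbbcabac => cbbcac
  | abccb => ccb
  | baaa => bca
  | bbcb

aa->c; ab->; cba->a; ccc->b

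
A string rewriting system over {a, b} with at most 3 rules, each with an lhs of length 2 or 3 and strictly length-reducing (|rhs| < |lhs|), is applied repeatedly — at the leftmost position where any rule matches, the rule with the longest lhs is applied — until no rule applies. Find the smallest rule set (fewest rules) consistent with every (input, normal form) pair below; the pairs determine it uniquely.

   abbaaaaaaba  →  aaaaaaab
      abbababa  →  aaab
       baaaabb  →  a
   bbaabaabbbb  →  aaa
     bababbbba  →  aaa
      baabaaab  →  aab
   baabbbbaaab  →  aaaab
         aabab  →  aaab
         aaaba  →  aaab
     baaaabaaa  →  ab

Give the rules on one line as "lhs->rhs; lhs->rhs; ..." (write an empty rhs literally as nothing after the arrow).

  | abbaaaaaaba => aaaaaaaba => aaaaaaab
  | abbababa => aababa => aaaba => aaab
  | baaaabb => baaabb => baabb => babb => abb => a
  | bbaabaabbbb => aabaabbbb => aababbbb => aaabbbb => aaabb => aaa

ba->b; bab->ab; bb->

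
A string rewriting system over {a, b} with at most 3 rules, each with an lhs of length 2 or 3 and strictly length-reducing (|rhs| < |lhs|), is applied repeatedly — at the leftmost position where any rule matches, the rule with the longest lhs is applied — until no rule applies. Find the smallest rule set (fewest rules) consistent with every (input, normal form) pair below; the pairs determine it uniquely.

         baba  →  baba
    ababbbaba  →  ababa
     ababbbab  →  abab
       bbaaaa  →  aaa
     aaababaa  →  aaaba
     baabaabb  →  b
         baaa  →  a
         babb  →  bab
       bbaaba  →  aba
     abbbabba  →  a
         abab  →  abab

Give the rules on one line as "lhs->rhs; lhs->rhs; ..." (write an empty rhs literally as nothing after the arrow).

baa->; bb->b; bba->

  | baba
  | ababbbaba => ababbaba => ababa
  | ababbbab => ababbab => abab
  | bbaaaa => aaa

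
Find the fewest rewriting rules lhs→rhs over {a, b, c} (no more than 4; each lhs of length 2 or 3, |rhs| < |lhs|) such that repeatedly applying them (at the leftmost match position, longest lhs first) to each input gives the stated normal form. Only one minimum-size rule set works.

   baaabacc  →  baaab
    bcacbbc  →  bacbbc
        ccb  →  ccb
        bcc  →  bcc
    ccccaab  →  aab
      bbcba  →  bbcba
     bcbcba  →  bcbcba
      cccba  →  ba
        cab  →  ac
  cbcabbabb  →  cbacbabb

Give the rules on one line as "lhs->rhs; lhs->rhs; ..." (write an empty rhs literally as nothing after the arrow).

acc->; ca->a; cab->ac; ccc->

  | baaabacc => baaab
  | bcacbbc => bacbbc
  | ccb
  | bcc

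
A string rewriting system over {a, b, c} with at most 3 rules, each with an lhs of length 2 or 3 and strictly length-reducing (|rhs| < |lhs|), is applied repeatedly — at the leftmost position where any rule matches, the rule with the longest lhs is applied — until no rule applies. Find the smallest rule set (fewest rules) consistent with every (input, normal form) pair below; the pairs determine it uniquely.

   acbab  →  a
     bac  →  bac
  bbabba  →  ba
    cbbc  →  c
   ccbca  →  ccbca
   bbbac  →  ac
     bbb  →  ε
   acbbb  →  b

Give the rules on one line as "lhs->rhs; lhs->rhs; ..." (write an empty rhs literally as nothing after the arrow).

ab->b; bbb->; cbb->

  | acbab => acbb => a
  | bac
  | bbabba => bbbba => ba
  | cbbc => c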